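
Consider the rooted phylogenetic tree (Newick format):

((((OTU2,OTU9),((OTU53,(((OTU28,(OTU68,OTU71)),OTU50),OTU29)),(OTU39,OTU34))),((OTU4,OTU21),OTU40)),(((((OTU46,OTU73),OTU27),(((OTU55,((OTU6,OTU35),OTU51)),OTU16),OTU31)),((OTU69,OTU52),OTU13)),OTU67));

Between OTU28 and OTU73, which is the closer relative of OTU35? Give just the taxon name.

The MRCA of OTU35 and OTU73 subtends (((OTU46,OTU73),OTU27),(((OTU55,((OTU6,OTU35),OTU51)),OTU16),OTU31)) (9 taxa).
The MRCA of OTU35 and OTU28 is the root, subtending the entire tree (26 taxa).
The first is nested inside the second, so OTU35 shares a more recent common ancestor with OTU73.

OTU73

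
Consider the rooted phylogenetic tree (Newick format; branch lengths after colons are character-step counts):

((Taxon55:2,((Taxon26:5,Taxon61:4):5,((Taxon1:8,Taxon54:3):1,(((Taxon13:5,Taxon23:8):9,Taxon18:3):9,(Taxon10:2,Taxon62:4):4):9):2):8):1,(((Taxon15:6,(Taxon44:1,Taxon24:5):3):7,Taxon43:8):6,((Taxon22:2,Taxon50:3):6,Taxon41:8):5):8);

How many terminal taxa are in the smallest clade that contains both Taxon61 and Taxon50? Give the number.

17

The MRCA of Taxon61 and Taxon50 is the root, so the clade is the entire tree.
That clade contains 17 terminal taxa: Taxon1, Taxon10, Taxon13, Taxon15, Taxon18, Taxon22, Taxon23, Taxon24, Taxon26, Taxon41, Taxon43, Taxon44, Taxon50, Taxon54, Taxon55, Taxon61, Taxon62.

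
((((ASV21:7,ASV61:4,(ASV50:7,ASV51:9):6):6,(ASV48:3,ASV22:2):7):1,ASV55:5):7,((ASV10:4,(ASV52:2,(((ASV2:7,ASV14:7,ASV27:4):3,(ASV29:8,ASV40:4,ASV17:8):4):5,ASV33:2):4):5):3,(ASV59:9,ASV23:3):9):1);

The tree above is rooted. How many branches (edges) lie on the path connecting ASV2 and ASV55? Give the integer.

9

The MRCA of ASV2 and ASV55 is the root of the tree.
From ASV2 up to that node: 7 branches. From ASV55 up to the same node: 2 branches. Total: 7 + 2 = 9.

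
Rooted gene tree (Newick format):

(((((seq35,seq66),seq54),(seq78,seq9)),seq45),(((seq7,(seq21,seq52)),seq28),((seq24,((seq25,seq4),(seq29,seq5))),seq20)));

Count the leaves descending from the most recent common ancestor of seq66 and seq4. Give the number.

The MRCA of seq66 and seq4 is the root, so the clade is the entire tree.
That clade contains 16 terminal taxa: seq20, seq21, seq24, seq25, seq28, seq29, seq35, seq4, seq45, seq5, seq52, seq54, seq66, seq7, seq78, seq9.

16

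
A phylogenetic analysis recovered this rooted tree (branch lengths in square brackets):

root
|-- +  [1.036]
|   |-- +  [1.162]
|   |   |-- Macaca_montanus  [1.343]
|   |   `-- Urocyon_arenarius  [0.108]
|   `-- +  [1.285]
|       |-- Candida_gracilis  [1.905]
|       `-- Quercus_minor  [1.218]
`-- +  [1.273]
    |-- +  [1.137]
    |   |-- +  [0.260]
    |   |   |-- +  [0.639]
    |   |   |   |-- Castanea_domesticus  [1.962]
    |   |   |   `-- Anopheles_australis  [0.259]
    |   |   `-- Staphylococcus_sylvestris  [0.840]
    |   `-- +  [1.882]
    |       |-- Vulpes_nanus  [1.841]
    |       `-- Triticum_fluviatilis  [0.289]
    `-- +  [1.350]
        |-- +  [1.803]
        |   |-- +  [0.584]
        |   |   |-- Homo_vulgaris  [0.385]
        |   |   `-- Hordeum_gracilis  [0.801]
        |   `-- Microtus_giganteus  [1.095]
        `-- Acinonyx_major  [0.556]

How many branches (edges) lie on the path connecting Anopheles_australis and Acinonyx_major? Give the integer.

6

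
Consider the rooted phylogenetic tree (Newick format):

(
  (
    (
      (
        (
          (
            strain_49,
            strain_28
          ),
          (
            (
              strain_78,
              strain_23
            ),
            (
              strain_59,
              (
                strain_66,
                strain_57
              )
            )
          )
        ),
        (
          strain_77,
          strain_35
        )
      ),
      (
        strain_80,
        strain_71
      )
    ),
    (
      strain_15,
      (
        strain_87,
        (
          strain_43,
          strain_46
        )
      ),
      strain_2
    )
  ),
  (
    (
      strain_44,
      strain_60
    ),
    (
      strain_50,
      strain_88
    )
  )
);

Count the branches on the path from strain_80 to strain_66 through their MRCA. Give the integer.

The MRCA of strain_80 and strain_66 is the node subtending ((((strain_49,strain_28),((strain_78,strain_23),(strain_59,(strain_66,strain_57)))),(strain_77,strain_35)),(strain_80,strain_71)).
From strain_80 up to that node: 2 branches. From strain_66 up to the same node: 6 branches. Total: 2 + 6 = 8.

8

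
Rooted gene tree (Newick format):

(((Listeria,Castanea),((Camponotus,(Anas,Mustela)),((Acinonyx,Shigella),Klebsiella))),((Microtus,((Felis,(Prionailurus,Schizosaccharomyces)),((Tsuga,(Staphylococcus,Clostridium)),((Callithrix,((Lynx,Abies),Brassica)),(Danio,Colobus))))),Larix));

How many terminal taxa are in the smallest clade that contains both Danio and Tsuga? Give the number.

9

The MRCA of Danio and Tsuga is the node subtending ((Tsuga,(Staphylococcus,Clostridium)),((Callithrix,((Lynx,Abies),Brassica)),(Danio,Colobus))).
That clade contains 9 terminal taxa: Abies, Brassica, Callithrix, Clostridium, Colobus, Danio, Lynx, Staphylococcus, Tsuga.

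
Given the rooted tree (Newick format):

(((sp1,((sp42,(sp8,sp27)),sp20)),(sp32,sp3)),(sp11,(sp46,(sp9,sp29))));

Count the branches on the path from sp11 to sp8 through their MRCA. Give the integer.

8

The MRCA of sp11 and sp8 is the root of the tree.
From sp11 up to that node: 2 branches. From sp8 up to the same node: 6 branches. Total: 2 + 6 = 8.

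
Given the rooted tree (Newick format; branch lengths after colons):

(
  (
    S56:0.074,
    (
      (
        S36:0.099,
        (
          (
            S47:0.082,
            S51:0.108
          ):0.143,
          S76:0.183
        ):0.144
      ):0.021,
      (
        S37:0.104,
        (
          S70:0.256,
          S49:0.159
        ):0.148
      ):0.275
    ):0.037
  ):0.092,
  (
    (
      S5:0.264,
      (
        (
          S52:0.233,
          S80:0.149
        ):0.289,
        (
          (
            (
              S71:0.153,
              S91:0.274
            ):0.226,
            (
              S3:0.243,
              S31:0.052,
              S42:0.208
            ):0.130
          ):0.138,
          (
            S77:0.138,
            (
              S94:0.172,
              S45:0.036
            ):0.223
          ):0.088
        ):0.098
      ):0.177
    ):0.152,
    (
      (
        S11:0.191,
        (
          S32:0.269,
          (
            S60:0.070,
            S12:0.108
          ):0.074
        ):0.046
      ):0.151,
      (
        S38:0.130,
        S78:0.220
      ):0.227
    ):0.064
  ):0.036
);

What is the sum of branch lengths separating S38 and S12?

The path runs S38 → … → MRCA → … → S12; the MRCA is the node subtending ((S11,(S32,(S60,S12))),(S38,S78)).
Branch lengths along that path: 0.130 + 0.227 + 0.151 + 0.046 + 0.074 + 0.108 = 0.736.

0.736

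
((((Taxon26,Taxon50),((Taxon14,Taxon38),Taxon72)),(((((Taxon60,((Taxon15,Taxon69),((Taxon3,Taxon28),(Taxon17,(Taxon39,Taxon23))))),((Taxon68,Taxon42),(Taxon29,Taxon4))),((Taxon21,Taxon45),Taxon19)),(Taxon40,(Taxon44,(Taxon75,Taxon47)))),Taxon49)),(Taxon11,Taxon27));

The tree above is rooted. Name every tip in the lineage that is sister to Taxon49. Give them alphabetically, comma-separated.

Taxon49 attaches to the tree at the node subtending (((((Taxon60,((Taxon15,Taxon69),((Taxon3,Taxon28),(Taxon17,(Taxon39,Taxon23))))),((Taxon68,Taxon42),(Taxon29,Taxon4))),((Taxon21,Taxon45),Taxon19)),(Taxon40,(Taxon44,(Taxon75,Taxon47)))),Taxon49).
The other lineage descending from that same node — the sister group — is ((((Taxon60,((Taxon15,Taxon69),((Taxon3,Taxon28),(Taxon17,(Taxon39,Taxon23))))),((Taxon68,Taxon42),(Taxon29,Taxon4))),((Taxon21,Taxon45),Taxon19)),(Taxon40,(Taxon44,(Taxon75,Taxon47)))); its 19 tips in alphabetical order are the answer.

Taxon15, Taxon17, Taxon19, Taxon21, Taxon23, Taxon28, Taxon29, Taxon3, Taxon39, Taxon4, Taxon40, Taxon42, Taxon44, Taxon45, Taxon47, Taxon60, Taxon68, Taxon69, Taxon75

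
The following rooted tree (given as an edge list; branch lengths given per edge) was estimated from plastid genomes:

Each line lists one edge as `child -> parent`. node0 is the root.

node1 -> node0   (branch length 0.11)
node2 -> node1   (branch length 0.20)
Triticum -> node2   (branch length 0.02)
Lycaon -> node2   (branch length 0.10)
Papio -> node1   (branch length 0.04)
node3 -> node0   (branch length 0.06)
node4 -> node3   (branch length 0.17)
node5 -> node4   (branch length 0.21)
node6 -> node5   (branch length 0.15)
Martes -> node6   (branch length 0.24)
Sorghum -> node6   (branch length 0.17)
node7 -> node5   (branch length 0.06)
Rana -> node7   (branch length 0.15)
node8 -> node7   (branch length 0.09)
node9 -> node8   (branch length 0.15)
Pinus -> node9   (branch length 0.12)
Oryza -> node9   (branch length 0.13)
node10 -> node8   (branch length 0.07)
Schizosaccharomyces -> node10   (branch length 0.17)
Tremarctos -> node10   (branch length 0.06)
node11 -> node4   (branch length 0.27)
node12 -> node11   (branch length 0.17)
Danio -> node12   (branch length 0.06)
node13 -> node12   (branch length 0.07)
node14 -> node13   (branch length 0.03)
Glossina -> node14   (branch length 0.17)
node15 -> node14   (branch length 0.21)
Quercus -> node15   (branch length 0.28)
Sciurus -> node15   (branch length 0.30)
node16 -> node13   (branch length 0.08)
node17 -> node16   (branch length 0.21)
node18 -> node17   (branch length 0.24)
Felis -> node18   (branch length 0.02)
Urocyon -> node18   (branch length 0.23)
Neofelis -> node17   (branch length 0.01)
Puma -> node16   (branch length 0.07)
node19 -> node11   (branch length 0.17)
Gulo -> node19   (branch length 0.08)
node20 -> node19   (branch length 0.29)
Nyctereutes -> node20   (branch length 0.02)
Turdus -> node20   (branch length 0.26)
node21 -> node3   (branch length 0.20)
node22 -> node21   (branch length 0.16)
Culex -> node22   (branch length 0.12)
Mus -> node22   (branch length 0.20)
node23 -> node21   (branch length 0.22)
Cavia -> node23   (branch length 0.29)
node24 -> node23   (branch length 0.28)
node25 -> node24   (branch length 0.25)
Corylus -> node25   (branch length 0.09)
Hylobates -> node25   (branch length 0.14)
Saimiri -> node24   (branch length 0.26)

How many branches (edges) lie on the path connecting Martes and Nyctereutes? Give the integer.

The MRCA of Martes and Nyctereutes is the node subtending (((Martes,Sorghum),(Rana,((Pinus,Oryza),(Schizosaccharomyces,Tremarctos)))),((Danio,((Glossina,(Quercus,Sciurus)),(((Felis,Urocyon),Neofelis),Puma))),(Gulo,(Nyctereutes,Turdus)))).
From Martes up to that node: 3 branches. From Nyctereutes up to the same node: 4 branches. Total: 3 + 4 = 7.

7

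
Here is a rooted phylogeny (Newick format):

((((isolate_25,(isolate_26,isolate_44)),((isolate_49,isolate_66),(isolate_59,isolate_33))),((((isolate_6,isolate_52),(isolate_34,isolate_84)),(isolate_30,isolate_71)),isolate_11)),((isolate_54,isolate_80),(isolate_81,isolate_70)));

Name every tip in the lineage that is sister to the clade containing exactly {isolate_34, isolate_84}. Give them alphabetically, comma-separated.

isolate_52, isolate_6

The clade containing exactly {isolate_34, isolate_84} attaches to the tree at the node subtending ((isolate_6,isolate_52),(isolate_34,isolate_84)).
The other lineage descending from that same node — the sister group — is (isolate_6,isolate_52); its 2 tips in alphabetical order are the answer.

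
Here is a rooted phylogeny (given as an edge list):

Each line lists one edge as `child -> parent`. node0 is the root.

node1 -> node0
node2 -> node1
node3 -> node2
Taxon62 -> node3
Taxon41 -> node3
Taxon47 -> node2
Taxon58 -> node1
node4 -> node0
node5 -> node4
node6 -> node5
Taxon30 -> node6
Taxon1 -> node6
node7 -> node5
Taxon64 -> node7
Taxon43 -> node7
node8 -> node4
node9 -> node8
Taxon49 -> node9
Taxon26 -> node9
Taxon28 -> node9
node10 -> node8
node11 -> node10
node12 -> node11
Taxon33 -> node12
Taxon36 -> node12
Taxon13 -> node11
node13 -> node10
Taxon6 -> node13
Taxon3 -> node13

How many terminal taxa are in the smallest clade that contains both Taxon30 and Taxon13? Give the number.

The MRCA of Taxon30 and Taxon13 is the node subtending (((Taxon30,Taxon1),(Taxon64,Taxon43)),((Taxon49,Taxon26,Taxon28),(((Taxon33,Taxon36),Taxon13),(Taxon6,Taxon3)))).
That clade contains 12 terminal taxa: Taxon1, Taxon13, Taxon26, Taxon28, Taxon3, Taxon30, Taxon33, Taxon36, Taxon43, Taxon49, Taxon6, Taxon64.

12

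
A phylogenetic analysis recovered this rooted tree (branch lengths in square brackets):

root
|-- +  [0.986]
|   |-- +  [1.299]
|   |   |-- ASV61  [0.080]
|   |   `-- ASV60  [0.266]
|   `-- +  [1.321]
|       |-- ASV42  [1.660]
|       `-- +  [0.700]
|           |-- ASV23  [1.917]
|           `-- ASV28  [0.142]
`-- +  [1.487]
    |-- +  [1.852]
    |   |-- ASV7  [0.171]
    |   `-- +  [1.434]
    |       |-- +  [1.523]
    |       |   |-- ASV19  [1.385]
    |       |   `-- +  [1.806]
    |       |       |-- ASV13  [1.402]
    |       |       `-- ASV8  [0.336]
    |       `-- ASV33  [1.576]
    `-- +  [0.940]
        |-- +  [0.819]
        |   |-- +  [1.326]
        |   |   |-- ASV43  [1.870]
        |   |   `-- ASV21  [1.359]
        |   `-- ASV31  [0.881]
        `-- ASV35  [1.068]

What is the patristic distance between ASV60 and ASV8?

10.989

The path runs ASV60 → … → MRCA → … → ASV8; the MRCA is the root of the tree.
Branch lengths along that path: 0.266 + 1.299 + 0.986 + 1.487 + 1.852 + 1.434 + 1.523 + 1.806 + 0.336 = 10.989.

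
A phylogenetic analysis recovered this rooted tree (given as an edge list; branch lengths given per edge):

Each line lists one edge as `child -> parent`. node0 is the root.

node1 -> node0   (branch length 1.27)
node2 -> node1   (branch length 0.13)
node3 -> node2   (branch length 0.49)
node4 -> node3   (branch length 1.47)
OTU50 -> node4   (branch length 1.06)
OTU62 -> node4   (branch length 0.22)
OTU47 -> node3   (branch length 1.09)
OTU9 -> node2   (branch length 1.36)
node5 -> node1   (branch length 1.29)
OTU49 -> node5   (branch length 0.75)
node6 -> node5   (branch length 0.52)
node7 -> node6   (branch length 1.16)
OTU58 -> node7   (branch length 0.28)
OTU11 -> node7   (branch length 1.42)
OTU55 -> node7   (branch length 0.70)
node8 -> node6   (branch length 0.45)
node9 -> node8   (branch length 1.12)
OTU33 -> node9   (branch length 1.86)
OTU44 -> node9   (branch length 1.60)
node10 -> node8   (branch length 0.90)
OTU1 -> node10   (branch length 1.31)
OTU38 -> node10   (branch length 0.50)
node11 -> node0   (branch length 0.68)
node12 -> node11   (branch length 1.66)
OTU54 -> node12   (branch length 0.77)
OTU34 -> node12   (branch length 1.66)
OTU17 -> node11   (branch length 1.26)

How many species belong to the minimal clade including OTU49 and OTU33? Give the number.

The MRCA of OTU49 and OTU33 is the node subtending (OTU49,((OTU58,OTU11,OTU55),((OTU33,OTU44),(OTU1,OTU38)))).
That clade contains 8 terminal taxa: OTU1, OTU11, OTU33, OTU38, OTU44, OTU49, OTU55, OTU58.

8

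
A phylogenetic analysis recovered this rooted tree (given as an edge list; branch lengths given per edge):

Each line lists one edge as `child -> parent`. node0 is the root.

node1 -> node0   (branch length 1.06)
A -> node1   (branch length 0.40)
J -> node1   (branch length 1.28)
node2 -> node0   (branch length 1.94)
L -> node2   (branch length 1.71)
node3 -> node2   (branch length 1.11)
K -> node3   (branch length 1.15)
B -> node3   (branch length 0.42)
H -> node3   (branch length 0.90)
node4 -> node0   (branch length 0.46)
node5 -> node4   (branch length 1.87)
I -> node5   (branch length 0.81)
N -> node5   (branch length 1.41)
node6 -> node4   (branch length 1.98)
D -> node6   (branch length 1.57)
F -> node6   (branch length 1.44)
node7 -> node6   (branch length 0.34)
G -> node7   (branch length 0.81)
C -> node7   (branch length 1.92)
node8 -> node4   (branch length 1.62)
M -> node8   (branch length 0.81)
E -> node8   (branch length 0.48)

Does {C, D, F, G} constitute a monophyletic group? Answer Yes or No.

The most recent common ancestor of these taxa subtends (D,F,(G,C)).
That clade has exactly 4 tips — every listed taxon and nothing else — so the group is monophyletic.

Yes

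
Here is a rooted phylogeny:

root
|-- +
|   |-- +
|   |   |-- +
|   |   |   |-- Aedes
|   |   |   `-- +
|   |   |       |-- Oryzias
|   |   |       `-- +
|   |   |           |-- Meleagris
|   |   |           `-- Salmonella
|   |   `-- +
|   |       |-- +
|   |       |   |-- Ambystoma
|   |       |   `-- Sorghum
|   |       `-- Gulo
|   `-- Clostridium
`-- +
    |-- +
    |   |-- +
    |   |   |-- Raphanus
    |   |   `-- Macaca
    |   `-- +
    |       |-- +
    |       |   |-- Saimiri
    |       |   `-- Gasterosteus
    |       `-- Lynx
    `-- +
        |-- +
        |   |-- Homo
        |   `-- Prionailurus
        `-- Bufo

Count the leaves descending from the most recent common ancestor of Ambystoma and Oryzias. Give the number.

7

The MRCA of Ambystoma and Oryzias is the node subtending ((Aedes,(Oryzias,(Meleagris,Salmonella))),((Ambystoma,Sorghum),Gulo)).
That clade contains 7 terminal taxa: Aedes, Ambystoma, Gulo, Meleagris, Oryzias, Salmonella, Sorghum.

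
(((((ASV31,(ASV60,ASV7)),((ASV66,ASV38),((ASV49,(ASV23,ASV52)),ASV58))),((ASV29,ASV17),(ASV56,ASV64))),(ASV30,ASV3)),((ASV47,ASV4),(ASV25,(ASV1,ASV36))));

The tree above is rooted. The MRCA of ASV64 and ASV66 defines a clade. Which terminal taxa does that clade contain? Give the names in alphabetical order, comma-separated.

ASV17, ASV23, ASV29, ASV31, ASV38, ASV49, ASV52, ASV56, ASV58, ASV60, ASV64, ASV66, ASV7

Tracing ASV64: it sits inside (ASV56,ASV64).
Tracing ASV66: it sits inside (ASV66,ASV38).
The smallest clade enclosing both is (((ASV31,(ASV60,ASV7)),((ASV66,ASV38),((ASV49,(ASV23,ASV52)),ASV58))),((ASV29,ASV17),(ASV56,ASV64))); the answer is its 13 terminal taxa in alphabetical order.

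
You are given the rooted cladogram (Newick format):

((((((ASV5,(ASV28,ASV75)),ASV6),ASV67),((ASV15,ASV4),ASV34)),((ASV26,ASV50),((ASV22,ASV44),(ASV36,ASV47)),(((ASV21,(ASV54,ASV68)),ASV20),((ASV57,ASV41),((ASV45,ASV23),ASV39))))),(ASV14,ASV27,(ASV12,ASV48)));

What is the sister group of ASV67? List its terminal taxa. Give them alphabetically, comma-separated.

ASV67 attaches to the tree at the node subtending (((ASV5,(ASV28,ASV75)),ASV6),ASV67).
The other lineage descending from that same node — the sister group — is ((ASV5,(ASV28,ASV75)),ASV6); its 4 tips in alphabetical order are the answer.

ASV28, ASV5, ASV6, ASV75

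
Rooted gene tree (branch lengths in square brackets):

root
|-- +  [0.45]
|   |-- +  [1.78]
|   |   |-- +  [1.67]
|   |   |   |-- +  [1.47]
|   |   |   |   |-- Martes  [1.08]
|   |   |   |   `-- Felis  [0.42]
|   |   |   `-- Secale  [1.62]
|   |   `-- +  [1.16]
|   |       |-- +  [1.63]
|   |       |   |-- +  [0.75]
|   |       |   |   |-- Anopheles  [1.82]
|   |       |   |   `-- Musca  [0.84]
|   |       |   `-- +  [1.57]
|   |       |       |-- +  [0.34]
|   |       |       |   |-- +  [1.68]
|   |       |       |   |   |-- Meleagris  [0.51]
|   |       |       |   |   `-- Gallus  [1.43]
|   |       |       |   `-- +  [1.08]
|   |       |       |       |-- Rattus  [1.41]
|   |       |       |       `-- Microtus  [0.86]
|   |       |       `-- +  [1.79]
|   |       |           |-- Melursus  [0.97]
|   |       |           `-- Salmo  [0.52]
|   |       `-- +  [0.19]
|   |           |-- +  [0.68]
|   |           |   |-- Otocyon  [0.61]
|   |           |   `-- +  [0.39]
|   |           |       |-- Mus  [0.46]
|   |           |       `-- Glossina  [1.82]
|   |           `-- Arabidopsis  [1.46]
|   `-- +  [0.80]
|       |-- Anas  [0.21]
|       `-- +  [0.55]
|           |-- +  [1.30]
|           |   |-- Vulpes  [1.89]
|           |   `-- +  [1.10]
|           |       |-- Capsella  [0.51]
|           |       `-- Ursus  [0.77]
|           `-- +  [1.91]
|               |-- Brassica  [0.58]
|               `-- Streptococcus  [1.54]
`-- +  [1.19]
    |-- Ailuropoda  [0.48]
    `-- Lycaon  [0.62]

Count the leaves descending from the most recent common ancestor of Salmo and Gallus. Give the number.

The MRCA of Salmo and Gallus is the node subtending (((Meleagris,Gallus),(Rattus,Microtus)),(Melursus,Salmo)).
That clade contains 6 terminal taxa: Gallus, Meleagris, Melursus, Microtus, Rattus, Salmo.

6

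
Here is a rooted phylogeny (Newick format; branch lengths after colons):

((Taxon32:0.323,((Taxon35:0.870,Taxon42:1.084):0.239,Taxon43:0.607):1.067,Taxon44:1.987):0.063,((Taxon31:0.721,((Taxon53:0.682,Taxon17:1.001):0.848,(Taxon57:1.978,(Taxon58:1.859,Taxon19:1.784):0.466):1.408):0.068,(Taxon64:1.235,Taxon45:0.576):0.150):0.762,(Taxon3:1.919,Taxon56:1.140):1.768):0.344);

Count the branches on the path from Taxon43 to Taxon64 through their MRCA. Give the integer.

The MRCA of Taxon43 and Taxon64 is the root of the tree.
From Taxon43 up to that node: 3 branches. From Taxon64 up to the same node: 4 branches. Total: 3 + 4 = 7.

7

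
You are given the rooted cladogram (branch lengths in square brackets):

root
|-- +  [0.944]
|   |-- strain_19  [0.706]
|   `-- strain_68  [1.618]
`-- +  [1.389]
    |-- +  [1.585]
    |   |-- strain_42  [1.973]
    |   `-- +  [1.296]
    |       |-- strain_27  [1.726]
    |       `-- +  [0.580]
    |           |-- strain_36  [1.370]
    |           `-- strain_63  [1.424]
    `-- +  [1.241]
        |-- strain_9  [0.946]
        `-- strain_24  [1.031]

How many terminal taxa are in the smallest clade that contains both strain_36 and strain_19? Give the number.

The MRCA of strain_36 and strain_19 is the root, so the clade is the entire tree.
That clade contains 8 terminal taxa: strain_19, strain_24, strain_27, strain_36, strain_42, strain_63, strain_68, strain_9.

8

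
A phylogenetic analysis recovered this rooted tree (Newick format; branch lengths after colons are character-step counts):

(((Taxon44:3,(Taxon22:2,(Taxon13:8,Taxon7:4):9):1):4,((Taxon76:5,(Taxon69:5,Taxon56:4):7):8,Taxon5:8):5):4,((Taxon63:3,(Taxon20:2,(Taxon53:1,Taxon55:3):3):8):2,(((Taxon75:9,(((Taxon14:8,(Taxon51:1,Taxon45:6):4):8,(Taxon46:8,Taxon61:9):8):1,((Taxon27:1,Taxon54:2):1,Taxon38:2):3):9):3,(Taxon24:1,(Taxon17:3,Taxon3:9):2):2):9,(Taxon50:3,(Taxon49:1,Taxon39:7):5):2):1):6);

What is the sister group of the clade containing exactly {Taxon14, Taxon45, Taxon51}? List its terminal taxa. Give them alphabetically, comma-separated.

Taxon46, Taxon61

The clade containing exactly {Taxon14, Taxon45, Taxon51} attaches to the tree at the node subtending ((Taxon14,(Taxon51,Taxon45)),(Taxon46,Taxon61)).
The other lineage descending from that same node — the sister group — is (Taxon46,Taxon61); its 2 tips in alphabetical order are the answer.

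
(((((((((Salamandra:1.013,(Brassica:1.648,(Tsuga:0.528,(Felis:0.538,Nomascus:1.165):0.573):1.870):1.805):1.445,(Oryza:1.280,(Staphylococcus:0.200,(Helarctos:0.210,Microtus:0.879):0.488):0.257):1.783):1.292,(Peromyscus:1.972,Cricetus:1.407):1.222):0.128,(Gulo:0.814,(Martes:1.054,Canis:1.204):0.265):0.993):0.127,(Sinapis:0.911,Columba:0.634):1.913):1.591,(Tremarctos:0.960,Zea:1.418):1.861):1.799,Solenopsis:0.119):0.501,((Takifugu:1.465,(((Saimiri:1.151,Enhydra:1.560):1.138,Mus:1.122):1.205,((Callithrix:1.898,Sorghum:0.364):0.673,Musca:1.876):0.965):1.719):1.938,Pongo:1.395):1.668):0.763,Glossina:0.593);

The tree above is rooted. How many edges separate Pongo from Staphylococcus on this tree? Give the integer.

The MRCA of Pongo and Staphylococcus is the node subtending ((((((((Salamandra,(Brassica,(Tsuga,(Felis,Nomascus)))),(Oryza,(Staphylococcus,(Helarctos,Microtus)))),(Peromyscus,Cricetus)),(Gulo,(Martes,Canis))),(Sinapis,Columba)),(Tremarctos,Zea)),Solenopsis),((Takifugu,(((Saimiri,Enhydra),Mus),((Callithrix,Sorghum),Musca))),Pongo)).
From Pongo up to that node: 2 branches. From Staphylococcus up to the same node: 9 branches. Total: 2 + 9 = 11.

11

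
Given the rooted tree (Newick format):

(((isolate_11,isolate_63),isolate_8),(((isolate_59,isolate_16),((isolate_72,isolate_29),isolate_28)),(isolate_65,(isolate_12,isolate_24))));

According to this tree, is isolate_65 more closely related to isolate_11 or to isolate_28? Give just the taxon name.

The MRCA of isolate_65 and isolate_28 subtends (((isolate_59,isolate_16),((isolate_72,isolate_29),isolate_28)),(isolate_65,(isolate_12,isolate_24))) (8 taxa).
The MRCA of isolate_65 and isolate_11 is the root, subtending the entire tree (11 taxa).
The first is nested inside the second, so isolate_65 shares a more recent common ancestor with isolate_28.

isolate_28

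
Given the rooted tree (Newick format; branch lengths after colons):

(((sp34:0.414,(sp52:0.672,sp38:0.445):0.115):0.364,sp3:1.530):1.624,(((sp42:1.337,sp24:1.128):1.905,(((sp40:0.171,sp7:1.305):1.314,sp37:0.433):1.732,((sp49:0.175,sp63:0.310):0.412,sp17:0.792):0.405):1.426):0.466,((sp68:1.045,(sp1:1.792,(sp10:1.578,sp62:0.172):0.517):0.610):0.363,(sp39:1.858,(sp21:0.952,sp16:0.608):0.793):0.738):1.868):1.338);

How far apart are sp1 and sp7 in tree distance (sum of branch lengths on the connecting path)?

The path runs sp1 → … → MRCA → … → sp7; the MRCA is the node subtending (((sp42,sp24),(((sp40,sp7),sp37),((sp49,sp63),sp17))),((sp68,(sp1,(sp10,sp62))),(sp39,(sp21,sp16)))).
Branch lengths along that path: 1.792 + 0.610 + 0.363 + 1.868 + 0.466 + 1.426 + 1.732 + 1.314 + 1.305 = 10.876.

10.876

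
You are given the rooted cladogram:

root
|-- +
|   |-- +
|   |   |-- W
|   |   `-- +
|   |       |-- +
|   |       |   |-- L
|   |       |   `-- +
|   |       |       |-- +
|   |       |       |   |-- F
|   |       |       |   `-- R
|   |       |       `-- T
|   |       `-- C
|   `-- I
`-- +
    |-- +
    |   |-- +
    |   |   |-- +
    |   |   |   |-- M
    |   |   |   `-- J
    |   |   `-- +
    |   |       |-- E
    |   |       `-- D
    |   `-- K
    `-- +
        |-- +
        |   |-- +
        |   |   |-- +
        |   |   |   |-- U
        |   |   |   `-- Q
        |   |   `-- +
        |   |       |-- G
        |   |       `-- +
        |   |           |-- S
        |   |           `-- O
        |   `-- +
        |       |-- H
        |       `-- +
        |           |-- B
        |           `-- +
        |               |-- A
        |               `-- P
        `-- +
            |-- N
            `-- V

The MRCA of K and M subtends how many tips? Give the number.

5

The MRCA of K and M is the node subtending (((M,J),(E,D)),K).
That clade contains 5 terminal taxa: D, E, J, K, M.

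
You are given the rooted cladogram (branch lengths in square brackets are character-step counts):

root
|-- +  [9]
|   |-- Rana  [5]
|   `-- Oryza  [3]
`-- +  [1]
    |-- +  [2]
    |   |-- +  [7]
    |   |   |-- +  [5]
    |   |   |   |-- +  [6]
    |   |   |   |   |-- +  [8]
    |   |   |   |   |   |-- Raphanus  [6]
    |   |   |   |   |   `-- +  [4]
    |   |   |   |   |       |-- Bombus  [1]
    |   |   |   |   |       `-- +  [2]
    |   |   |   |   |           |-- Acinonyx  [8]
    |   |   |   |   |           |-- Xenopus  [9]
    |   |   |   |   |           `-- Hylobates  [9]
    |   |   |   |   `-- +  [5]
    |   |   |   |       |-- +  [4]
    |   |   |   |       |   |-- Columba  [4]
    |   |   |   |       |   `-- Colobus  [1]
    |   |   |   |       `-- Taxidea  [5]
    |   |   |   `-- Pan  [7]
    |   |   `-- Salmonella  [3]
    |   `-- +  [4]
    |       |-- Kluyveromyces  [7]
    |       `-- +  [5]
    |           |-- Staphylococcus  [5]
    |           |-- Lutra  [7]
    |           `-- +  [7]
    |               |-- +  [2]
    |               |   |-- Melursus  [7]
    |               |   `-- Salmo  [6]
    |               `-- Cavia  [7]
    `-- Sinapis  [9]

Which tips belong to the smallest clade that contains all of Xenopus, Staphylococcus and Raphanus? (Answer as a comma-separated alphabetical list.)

Acinonyx, Bombus, Cavia, Colobus, Columba, Hylobates, Kluyveromyces, Lutra, Melursus, Pan, Raphanus, Salmo, Salmonella, Staphylococcus, Taxidea, Xenopus

Tracing Xenopus: it sits inside (Acinonyx,Xenopus,Hylobates).
Tracing Staphylococcus: it sits inside (Staphylococcus,Lutra,((Melursus,Salmo),Cavia)).
Tracing Raphanus: it sits inside (Raphanus,(Bombus,(Acinonyx,Xenopus,Hylobates))).
The smallest clade enclosing all 3 is (((((Raphanus,(Bombus,(Acinonyx,Xenopus,Hylobates))),((Columba,Colobus),Taxidea)),Pan),Salmonella),(Kluyveromyces,(Staphylococcus,Lutra,((Melursus,Salmo),Cavia)))); the answer is its 16 terminal taxa in alphabetical order.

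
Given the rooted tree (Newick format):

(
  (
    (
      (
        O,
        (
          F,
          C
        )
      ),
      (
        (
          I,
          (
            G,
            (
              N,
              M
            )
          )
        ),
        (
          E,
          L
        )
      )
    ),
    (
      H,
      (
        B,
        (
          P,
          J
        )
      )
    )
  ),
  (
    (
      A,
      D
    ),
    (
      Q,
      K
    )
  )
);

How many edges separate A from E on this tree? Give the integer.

8

The MRCA of A and E is the root of the tree.
From A up to that node: 3 branches. From E up to the same node: 5 branches. Total: 3 + 5 = 8.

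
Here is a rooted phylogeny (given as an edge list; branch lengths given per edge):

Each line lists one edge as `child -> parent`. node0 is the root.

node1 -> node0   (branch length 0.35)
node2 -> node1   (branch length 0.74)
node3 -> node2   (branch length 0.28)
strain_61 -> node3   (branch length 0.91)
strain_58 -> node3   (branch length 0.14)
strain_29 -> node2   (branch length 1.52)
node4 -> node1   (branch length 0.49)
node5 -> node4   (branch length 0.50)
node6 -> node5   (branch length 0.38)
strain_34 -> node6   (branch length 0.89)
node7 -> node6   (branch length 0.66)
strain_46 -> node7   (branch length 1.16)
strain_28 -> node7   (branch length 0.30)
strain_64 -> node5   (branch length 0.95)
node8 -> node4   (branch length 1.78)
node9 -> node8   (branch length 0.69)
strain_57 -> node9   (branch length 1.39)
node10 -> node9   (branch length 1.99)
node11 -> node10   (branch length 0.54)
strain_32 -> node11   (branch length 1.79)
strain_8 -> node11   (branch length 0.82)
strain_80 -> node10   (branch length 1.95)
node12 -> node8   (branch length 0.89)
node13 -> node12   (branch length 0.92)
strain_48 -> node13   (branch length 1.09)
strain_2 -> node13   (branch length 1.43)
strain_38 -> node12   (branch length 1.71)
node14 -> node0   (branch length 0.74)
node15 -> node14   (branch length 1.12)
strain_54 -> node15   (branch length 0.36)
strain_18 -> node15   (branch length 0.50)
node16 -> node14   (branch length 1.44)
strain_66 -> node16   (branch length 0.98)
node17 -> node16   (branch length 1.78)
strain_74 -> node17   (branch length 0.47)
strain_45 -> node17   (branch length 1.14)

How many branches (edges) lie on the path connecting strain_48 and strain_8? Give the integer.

The MRCA of strain_48 and strain_8 is the node subtending ((strain_57,((strain_32,strain_8),strain_80)),((strain_48,strain_2),strain_38)).
From strain_48 up to that node: 3 branches. From strain_8 up to the same node: 4 branches. Total: 3 + 4 = 7.

7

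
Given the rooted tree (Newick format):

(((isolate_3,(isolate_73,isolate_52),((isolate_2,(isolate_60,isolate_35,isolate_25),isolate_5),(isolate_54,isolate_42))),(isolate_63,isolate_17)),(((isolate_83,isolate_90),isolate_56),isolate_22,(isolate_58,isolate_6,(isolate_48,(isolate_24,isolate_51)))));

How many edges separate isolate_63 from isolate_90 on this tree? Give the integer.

The MRCA of isolate_63 and isolate_90 is the root of the tree.
From isolate_63 up to that node: 3 branches. From isolate_90 up to the same node: 4 branches. Total: 3 + 4 = 7.

7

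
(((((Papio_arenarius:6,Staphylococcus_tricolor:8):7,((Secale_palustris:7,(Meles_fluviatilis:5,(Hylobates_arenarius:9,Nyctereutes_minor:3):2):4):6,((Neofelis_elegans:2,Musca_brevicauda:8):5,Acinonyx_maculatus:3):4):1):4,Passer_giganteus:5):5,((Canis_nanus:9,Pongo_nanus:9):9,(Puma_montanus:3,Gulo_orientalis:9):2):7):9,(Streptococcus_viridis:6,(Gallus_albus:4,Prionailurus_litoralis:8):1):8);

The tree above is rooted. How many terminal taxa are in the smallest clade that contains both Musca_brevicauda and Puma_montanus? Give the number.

The MRCA of Musca_brevicauda and Puma_montanus is the node subtending ((((Papio_arenarius,Staphylococcus_tricolor),((Secale_palustris,(Meles_fluviatilis,(Hylobates_arenarius,Nyctereutes_minor))),((Neofelis_elegans,Musca_brevicauda),Acinonyx_maculatus))),Passer_giganteus),((Canis_nanus,Pongo_nanus),(Puma_montanus,Gulo_orientalis))).
That clade contains 14 terminal taxa: Acinonyx_maculatus, Canis_nanus, Gulo_orientalis, Hylobates_arenarius, Meles_fluviatilis, Musca_brevicauda, Neofelis_elegans, Nyctereutes_minor, Papio_arenarius, Passer_giganteus, Pongo_nanus, Puma_montanus, Secale_palustris, Staphylococcus_tricolor.

14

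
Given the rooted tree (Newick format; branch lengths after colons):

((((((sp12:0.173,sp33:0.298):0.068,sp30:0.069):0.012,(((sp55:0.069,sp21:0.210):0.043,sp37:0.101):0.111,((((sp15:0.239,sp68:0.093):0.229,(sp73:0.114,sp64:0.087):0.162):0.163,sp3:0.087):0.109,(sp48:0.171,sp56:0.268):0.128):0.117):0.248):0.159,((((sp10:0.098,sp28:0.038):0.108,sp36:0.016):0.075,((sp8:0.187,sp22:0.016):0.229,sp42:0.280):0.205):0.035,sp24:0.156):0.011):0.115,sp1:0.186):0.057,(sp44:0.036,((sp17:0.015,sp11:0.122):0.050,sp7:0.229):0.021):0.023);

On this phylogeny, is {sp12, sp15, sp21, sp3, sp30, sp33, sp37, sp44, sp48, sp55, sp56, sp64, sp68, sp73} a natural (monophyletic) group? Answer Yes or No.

The MRCA of the listed taxa is the root, so the smallest clade containing them is the whole tree.
That clade also contains sp1, sp10, sp11, sp17, sp22, sp24, sp28, sp36, sp42, sp7, sp8, which are not in the proposed group, so the group is not monophyletic.

No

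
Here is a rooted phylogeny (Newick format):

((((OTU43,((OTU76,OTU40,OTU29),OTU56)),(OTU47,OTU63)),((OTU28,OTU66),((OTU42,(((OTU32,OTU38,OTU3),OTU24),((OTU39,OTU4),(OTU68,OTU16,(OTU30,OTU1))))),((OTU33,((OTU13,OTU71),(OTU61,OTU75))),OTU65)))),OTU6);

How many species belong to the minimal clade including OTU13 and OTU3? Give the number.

The MRCA of OTU13 and OTU3 is the node subtending ((OTU42,(((OTU32,OTU38,OTU3),OTU24),((OTU39,OTU4),(OTU68,OTU16,(OTU30,OTU1))))),((OTU33,((OTU13,OTU71),(OTU61,OTU75))),OTU65)).
That clade contains 17 terminal taxa: OTU1, OTU13, OTU16, OTU24, OTU3, OTU30, OTU32, OTU33, OTU38, OTU39, OTU4, OTU42, OTU61, OTU65, OTU68, OTU71, OTU75.

17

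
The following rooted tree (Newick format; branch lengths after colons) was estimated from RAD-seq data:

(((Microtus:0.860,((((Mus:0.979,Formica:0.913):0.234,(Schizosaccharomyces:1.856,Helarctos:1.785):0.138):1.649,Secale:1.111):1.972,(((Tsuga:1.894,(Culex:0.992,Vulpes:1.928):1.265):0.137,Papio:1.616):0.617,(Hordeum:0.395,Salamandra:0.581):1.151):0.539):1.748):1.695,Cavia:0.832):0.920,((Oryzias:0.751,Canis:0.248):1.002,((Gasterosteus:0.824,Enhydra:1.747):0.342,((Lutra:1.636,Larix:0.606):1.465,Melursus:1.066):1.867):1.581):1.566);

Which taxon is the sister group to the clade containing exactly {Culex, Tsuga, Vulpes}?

The clade containing exactly {Culex, Tsuga, Vulpes} attaches to the tree at the node subtending ((Tsuga,(Culex,Vulpes)),Papio).
The other lineage descending from that same node — the sister group — is the single tip Papio.

Papio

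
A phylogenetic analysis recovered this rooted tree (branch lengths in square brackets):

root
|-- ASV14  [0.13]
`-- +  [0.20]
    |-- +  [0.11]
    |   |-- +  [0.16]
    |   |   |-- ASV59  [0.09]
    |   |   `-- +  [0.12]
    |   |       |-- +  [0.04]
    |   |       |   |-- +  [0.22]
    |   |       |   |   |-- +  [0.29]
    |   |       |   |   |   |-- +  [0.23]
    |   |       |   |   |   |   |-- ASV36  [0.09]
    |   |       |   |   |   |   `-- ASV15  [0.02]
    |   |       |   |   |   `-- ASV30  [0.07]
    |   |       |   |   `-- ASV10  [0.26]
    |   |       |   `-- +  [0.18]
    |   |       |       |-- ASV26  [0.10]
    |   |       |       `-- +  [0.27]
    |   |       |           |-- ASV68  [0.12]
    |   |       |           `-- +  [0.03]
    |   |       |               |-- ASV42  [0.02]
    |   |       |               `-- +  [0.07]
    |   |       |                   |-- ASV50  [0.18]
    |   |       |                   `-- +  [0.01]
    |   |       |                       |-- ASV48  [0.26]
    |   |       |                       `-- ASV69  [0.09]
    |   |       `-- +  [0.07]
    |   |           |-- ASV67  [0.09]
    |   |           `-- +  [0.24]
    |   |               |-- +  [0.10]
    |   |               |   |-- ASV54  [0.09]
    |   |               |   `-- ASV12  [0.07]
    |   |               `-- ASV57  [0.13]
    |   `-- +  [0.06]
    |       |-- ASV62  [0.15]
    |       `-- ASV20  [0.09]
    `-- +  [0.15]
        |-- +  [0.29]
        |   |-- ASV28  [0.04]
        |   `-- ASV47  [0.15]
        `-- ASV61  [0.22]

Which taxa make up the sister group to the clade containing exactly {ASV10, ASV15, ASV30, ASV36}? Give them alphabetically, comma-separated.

The clade containing exactly {ASV10, ASV15, ASV30, ASV36} attaches to the tree at the node subtending ((((ASV36,ASV15),ASV30),ASV10),(ASV26,(ASV68,(ASV42,(ASV50,(ASV48,ASV69)))))).
The other lineage descending from that same node — the sister group — is (ASV26,(ASV68,(ASV42,(ASV50,(ASV48,ASV69))))); its 6 tips in alphabetical order are the answer.

ASV26, ASV42, ASV48, ASV50, ASV68, ASV69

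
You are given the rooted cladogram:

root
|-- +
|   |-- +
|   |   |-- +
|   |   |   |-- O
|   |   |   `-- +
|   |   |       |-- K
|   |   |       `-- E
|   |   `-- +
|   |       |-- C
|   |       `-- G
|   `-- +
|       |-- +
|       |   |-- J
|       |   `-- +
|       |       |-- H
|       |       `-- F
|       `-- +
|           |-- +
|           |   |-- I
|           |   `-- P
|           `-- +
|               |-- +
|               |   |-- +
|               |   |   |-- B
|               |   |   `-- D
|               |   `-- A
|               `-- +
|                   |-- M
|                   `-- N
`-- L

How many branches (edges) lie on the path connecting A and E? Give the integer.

9

The MRCA of A and E is the node subtending (((O,(K,E)),(C,G)),((J,(H,F)),((I,P),(((B,D),A),(M,N))))).
From A up to that node: 5 branches. From E up to the same node: 4 branches. Total: 5 + 4 = 9.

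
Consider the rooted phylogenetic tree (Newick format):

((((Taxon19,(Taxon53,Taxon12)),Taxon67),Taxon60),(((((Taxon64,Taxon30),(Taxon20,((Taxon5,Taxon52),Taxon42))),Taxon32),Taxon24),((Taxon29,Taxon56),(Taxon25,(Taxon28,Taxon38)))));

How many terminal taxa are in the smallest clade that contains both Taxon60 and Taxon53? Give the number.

5

The MRCA of Taxon60 and Taxon53 is the node subtending (((Taxon19,(Taxon53,Taxon12)),Taxon67),Taxon60).
That clade contains 5 terminal taxa: Taxon12, Taxon19, Taxon53, Taxon60, Taxon67.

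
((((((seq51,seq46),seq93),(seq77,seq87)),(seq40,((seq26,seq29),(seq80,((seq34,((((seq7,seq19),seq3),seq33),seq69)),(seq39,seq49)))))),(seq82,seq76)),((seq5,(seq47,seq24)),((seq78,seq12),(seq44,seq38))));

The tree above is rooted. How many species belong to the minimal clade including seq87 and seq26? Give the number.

17

The MRCA of seq87 and seq26 is the node subtending ((((seq51,seq46),seq93),(seq77,seq87)),(seq40,((seq26,seq29),(seq80,((seq34,((((seq7,seq19),seq3),seq33),seq69)),(seq39,seq49)))))).
That clade contains 17 terminal taxa: seq19, seq26, seq29, seq3, seq33, seq34, seq39, seq40, seq46, seq49, seq51, seq69, seq7, seq77, seq80, seq87, seq93.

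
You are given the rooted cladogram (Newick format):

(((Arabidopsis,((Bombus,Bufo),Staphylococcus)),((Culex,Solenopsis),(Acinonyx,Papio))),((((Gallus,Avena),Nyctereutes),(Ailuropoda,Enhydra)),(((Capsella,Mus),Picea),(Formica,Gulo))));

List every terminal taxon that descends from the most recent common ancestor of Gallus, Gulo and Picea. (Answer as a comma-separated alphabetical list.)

Ailuropoda, Avena, Capsella, Enhydra, Formica, Gallus, Gulo, Mus, Nyctereutes, Picea

Tracing Gallus: it sits inside (Gallus,Avena).
Tracing Gulo: it sits inside (Formica,Gulo).
Tracing Picea: it sits inside ((Capsella,Mus),Picea).
The smallest clade enclosing all 3 is ((((Gallus,Avena),Nyctereutes),(Ailuropoda,Enhydra)),(((Capsella,Mus),Picea),(Formica,Gulo))); the answer is its 10 terminal taxa in alphabetical order.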